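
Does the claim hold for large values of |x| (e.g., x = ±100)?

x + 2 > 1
x = 100: LHS = 100 + 2 = 102; 102 > 1 — holds
x = -100: LHS = (-100) + 2 = -98; -98 > 1 — FAILS

Answer: Partially: holds for x = 100, fails for x = -100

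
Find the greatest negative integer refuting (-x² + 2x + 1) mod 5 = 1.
Testing negative integers from -1 downward:
x = -1: LHS = (-(-1)² + 2·(-1) + 1) mod 5 = (-2) mod 5 = 3; 3 = 1 — FAILS  ← closest negative counterexample to 0

Answer: x = -1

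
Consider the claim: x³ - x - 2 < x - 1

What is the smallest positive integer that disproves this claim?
Testing positive integers:
x = 1: LHS = 1³ - 1 - 2 = -2, RHS = 1 - 1 = 0; -2 < 0 — holds
x = 2: LHS = 2³ - 2 - 2 = 4, RHS = 2 - 1 = 1; 4 < 1 — FAILS  ← smallest positive counterexample

Answer: x = 2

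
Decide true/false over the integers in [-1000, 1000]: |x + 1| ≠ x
Over all integers in [-1000, 1000], LHS − RHS is always positive; it is smallest at x = 0, where it equals 1:
x = 0: LHS = |0 + 1| = |1| = 1; 1 ≠ 0 — holds
At the ends of the range:
x = -1000: LHS = |(-1000) + 1| = |-999| = 999; 999 ≠ -1000 — holds
x = 1000: LHS = |1000 + 1| = |1001| = 1001; 1001 ≠ 1000 — holds
Hence LHS − RHS is never 0, i.e. the two sides are never equal, so the relation holds for every integer in [-1000, 1000].

No counterexample exists.

Answer: True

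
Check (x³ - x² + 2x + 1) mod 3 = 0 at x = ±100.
x = 100: LHS = (100³ - 100² + 2·100 + 1) mod 3 = 990201 mod 3 = 0; 0 = 0 — holds
x = -100: LHS = ((-100)³ - (-100)² + 2·(-100) + 1) mod 3 = (-1010199) mod 3 = 0; 0 = 0 — holds

Answer: Yes, holds for both x = 100 and x = -100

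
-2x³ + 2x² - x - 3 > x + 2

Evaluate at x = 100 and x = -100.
x = 100: LHS = -2·100³ + 2·100² - 100 - 3 = -1980103, RHS = 100 + 2 = 102; -1980103 > 102 — FAILS
x = -100: LHS = -2·(-100)³ + 2·(-100)² - (-100) - 3 = 2020097, RHS = (-100) + 2 = -98; 2020097 > -98 — holds

Answer: Partially: fails for x = 100, holds for x = -100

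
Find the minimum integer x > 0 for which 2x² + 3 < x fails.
Testing positive integers:
x = 1: LHS = 2·1² + 3 = 5; 5 < 1 — FAILS  ← smallest positive counterexample

Answer: x = 1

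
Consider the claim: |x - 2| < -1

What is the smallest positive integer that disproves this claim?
Testing positive integers:
x = 1: LHS = |1 - 2| = |-1| = 1; 1 < -1 — FAILS  ← smallest positive counterexample

Answer: x = 1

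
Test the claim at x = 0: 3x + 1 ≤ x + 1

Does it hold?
x = 0: LHS = 3·0 + 1 = 1, RHS = 0 + 1 = 1; 1 ≤ 1 — holds

The relation is satisfied at x = 0.

Answer: Yes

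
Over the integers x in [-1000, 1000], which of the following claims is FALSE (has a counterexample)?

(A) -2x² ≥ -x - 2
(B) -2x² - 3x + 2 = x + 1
(A) x = -1: LHS = -2·(-1)² = -2, RHS = -(-1) - 2 = -1; -2 ≥ -1 — FAILS
(B) x = 0: LHS = -2·0² - 3·0 + 2 = 2, RHS = 0 + 1 = 1; 2 = 1 — FAILS

Answer: Both A and B are false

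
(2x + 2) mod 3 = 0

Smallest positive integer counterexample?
Testing positive integers:
x = 1: LHS = (2·1 + 2) mod 3 = 4 mod 3 = 1; 1 = 0 — FAILS  ← smallest positive counterexample

Answer: x = 1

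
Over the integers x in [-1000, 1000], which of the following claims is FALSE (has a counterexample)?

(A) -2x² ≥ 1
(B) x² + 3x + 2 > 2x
(A) x = 0: LHS = -2·0² = 0; 0 ≥ 1 — FAILS

(B) Over all integers in [-1000, 1000], LHS − RHS is smallest at x = 0, where it equals 2:
x = 0: LHS = 0² + 3·0 + 2 = 2, RHS = 2·0 = 0; 2 > 0 — holds
At the ends of the range:
x = -1000: LHS = (-1000)² + 3·(-1000) + 2 = 997002, RHS = 2·(-1000) = -2000; 997002 > -2000 — holds
x = 1000: LHS = 1000² + 3·1000 + 2 = 1003002, RHS = 2·1000 = 2000; 1003002 > 2000 — holds
Hence LHS − RHS is never zero or negative, i.e. LHS > RHS throughout, so the relation holds for every integer in [-1000, 1000].

Only (A) has a counterexample.

Answer: A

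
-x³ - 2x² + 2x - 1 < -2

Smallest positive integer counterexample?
Testing positive integers:
x = 1: LHS = -1³ - 2·1² + 2·1 - 1 = -2; -2 < -2 — FAILS  ← smallest positive counterexample

Answer: x = 1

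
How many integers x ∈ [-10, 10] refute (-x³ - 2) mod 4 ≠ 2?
Counterexamples in [-10, 10]: {-10, -8, -6, -4, -2, 0, 2, 4, 6, 8, 10}.

Counting them gives 11 values.

Answer: 11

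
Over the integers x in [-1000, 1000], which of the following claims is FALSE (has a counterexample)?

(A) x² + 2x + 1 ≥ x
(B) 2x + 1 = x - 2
(A) Over all integers in [-1000, 1000], LHS − RHS is smallest at x = 0, where it equals 1:
x = 0: LHS = 0² + 2·0 + 1 = 1; 1 ≥ 0 — holds
At the ends of the range:
x = -1000: LHS = (-1000)² + 2·(-1000) + 1 = 998001; 998001 ≥ -1000 — holds
x = 1000: LHS = 1000² + 2·1000 + 1 = 1002001; 1002001 ≥ 1000 — holds
Hence LHS − RHS is never negative, i.e. LHS ≥ RHS throughout, so the relation holds for every integer in [-1000, 1000].

(B) x = 0: LHS = 2·0 + 1 = 1, RHS = 0 - 2 = -2; 1 = -2 — FAILS

Only (B) has a counterexample.

Answer: B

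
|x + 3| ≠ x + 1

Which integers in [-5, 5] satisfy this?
Over all integers in [-5, 5], LHS − RHS is always positive; it is smallest at x = 0, where it equals 2:
x = 0: LHS = |0 + 3| = |3| = 3, RHS = 0 + 1 = 1; 3 ≠ 1 — holds
At the ends of the range:
x = -5: LHS = |(-5) + 3| = |-2| = 2, RHS = (-5) + 1 = -4; 2 ≠ -4 — holds
x = 5: LHS = |5 + 3| = |8| = 8, RHS = 5 + 1 = 6; 8 ≠ 6 — holds
Hence LHS − RHS is never 0, i.e. the two sides are never equal, so the relation holds for every integer in [-5, 5].

Answer: All integers in [-5, 5]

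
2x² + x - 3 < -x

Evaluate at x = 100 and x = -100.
x = 100: LHS = 2·100² + 100 - 3 = 20097; 20097 < -100 — FAILS
x = -100: LHS = 2·(-100)² + (-100) - 3 = 19897, RHS = -(-100) = 100; 19897 < 100 — FAILS

Answer: No, fails for both x = 100 and x = -100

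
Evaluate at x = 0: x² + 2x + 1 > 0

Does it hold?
x = 0: LHS = 0² + 2·0 + 1 = 1; 1 > 0 — holds

The relation is satisfied at x = 0.

Answer: Yes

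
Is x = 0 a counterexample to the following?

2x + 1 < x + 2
Substitute x = 0 into the relation:
x = 0: LHS = 2·0 + 1 = 1, RHS = 0 + 2 = 2; 1 < 2 — holds

The claim holds here, so x = 0 is not a counterexample. (A counterexample exists elsewhere, e.g. x = 1.)

Answer: No, x = 0 is not a counterexample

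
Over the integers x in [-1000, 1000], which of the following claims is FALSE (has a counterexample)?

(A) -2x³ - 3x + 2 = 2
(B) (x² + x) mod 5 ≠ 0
(A) x = 1: LHS = -2·1³ - 3·1 + 2 = -3; -3 = 2 — FAILS
(B) x = 0: LHS = (0² + 0) mod 5 = 0 mod 5 = 0; 0 ≠ 0 — FAILS

Answer: Both A and B are false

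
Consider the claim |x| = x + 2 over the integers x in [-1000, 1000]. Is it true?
The claim fails at x = 0:
x = 0: LHS = |0| = 0, RHS = 0 + 2 = 2; 0 = 2 — FAILS

Because a single integer refutes it, the statement is false.

Answer: False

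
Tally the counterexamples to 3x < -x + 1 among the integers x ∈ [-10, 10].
Counterexamples in [-10, 10]: {1, 2, 3, 4, 5, 6, 7, 8, 9, 10}.

Counting them gives 10 values.

Answer: 10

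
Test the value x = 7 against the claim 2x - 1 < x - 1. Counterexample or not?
Substitute x = 7 into the relation:
x = 7: LHS = 2·7 - 1 = 13, RHS = 7 - 1 = 6; 13 < 6 — FAILS

Since the claim fails at x = 7, this value is a counterexample.

Answer: Yes, x = 7 is a counterexample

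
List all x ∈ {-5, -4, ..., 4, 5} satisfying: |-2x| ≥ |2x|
Over all integers in [-5, 5], LHS − RHS is smallest at x = 0, where it equals 0:
x = 0: LHS = |-2·0| = |0| = 0, RHS = |2·0| = |0| = 0; 0 ≥ 0 — holds
At the ends of the range:
x = -5: LHS = |-2·(-5)| = |10| = 10, RHS = |2·(-5)| = |-10| = 10; 10 ≥ 10 — holds
x = 5: LHS = |-2·5| = |-10| = 10, RHS = |2·5| = |10| = 10; 10 ≥ 10 — holds
Hence LHS − RHS is never negative, i.e. LHS ≥ RHS throughout, so the relation holds for every integer in [-5, 5].

Answer: All integers in [-5, 5]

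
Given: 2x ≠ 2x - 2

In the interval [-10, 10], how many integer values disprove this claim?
Over all integers in [-10, 10], LHS − RHS is always positive; it is smallest at x = 0, where it equals 2:
x = 0: LHS = 2·0 = 0, RHS = 2·0 - 2 = -2; 0 ≠ -2 — holds
At the ends of the range:
x = -10: LHS = 2·(-10) = -20, RHS = 2·(-10) - 2 = -22; -20 ≠ -22 — holds
x = 10: LHS = 2·10 = 20, RHS = 2·10 - 2 = 18; 20 ≠ 18 — holds
Hence LHS − RHS is never 0, i.e. the two sides are never equal, so the relation holds for every integer in [-10, 10].

No counterexample appears in that range.

Answer: 0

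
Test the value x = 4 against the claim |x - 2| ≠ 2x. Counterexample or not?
Substitute x = 4 into the relation:
x = 4: LHS = |4 - 2| = |2| = 2, RHS = 2·4 = 8; 2 ≠ 8 — holds

The relation holds at x = 4, so it is not a counterexample.

Answer: No, x = 4 is not a counterexample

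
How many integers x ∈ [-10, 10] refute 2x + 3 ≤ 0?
Counterexamples in [-10, 10]: {-1, 0, 1, 2, 3, 4, 5, 6, 7, 8, 9, 10}.

Counting them gives 12 values.

Answer: 12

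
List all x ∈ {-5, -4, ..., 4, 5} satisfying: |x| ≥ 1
Holds for: {-5, -4, -3, -2, -1, 1, 2, 3, 4, 5}
Fails for: {0}

Answer: {-5, -4, -3, -2, -1, 1, 2, 3, 4, 5}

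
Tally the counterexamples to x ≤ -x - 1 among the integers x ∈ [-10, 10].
Counterexamples in [-10, 10]: {0, 1, 2, 3, 4, 5, 6, 7, 8, 9, 10}.

Counting them gives 11 values.

Answer: 11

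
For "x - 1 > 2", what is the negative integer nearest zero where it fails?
Testing negative integers from -1 downward:
x = -1: LHS = (-1) - 1 = -2; -2 > 2 — FAILS  ← closest negative counterexample to 0

Answer: x = -1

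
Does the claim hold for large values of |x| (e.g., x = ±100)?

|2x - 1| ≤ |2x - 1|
x = 100: LHS = |2·100 - 1| = |199| = 199, RHS = |2·100 - 1| = |199| = 199; 199 ≤ 199 — holds
x = -100: LHS = |2·(-100) - 1| = |-201| = 201, RHS = |2·(-100) - 1| = |-201| = 201; 201 ≤ 201 — holds

Answer: Yes, holds for both x = 100 and x = -100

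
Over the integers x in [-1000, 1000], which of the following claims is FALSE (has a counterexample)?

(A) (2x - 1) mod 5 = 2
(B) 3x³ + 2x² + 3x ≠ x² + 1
(A) x = 0: LHS = (2·0 - 1) mod 5 = (-1) mod 5 = 4; 4 = 2 — FAILS

(B) Track d = LHS − RHS over the integers in [-1000, 1000]. Equality would need d = 0, but d changes sign only between consecutive integers, jumping over 0:
x = 0: LHS = 3·0³ + 2·0² + 3·0 = 0, RHS = 0² + 1 = 1; 0 ≠ 1 — holds  (d = -1)
x = 1: LHS = 3·1³ + 2·1² + 3·1 = 8, RHS = 1² + 1 = 2; 8 ≠ 2 — holds  (d = 6)
Away from these crossings d keeps a constant sign, and checking every integer in [-1000, 1000] confirms d ≠ 0 throughout. Hence the two sides are never equal, so the relation holds for every integer in [-1000, 1000].

Only (A) has a counterexample.

Answer: A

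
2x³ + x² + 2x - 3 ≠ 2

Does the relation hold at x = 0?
x = 0: LHS = 2·0³ + 0² + 2·0 - 3 = -3; -3 ≠ 2 — holds

The relation is satisfied at x = 0.

Answer: Yes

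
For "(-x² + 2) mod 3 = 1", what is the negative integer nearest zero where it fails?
Testing negative integers from -1 downward:
x = -1: LHS = (-(-1)² + 2) mod 3 = 1 mod 3 = 1; 1 = 1 — holds
x = -2: LHS = (-(-2)² + 2) mod 3 = (-2) mod 3 = 1; 1 = 1 — holds
x = -3: LHS = (-(-3)² + 2) mod 3 = (-7) mod 3 = 2; 2 = 1 — FAILS  ← closest negative counterexample to 0

Answer: x = -3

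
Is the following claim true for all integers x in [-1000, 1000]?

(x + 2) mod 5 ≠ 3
The claim fails at x = 1:
x = 1: LHS = (1 + 2) mod 5 = 3 mod 5 = 3; 3 ≠ 3 — FAILS

Because a single integer refutes it, the statement is false.

Answer: False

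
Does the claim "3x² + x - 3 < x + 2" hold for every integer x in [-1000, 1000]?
The claim fails at x = 2:
x = 2: LHS = 3·2² + 2 - 3 = 11, RHS = 2 + 2 = 4; 11 < 4 — FAILS

Because a single integer refutes it, the statement is false.

Answer: False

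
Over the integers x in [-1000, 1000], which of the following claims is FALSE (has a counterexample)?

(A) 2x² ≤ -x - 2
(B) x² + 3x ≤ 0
(A) x = 0: LHS = 2·0² = 0, RHS = -0 - 2 = -2; 0 ≤ -2 — FAILS
(B) x = 1: LHS = 1² + 3·1 = 4; 4 ≤ 0 — FAILS

Answer: Both A and B are false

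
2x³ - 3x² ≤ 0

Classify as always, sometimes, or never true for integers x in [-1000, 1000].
Holds at x = 0: LHS = 2·0³ - 3·0² = 0; 0 ≤ 0 — holds
Fails at x = 2: LHS = 2·2³ - 3·2² = 4; 4 ≤ 0 — FAILS
It is satisfied by some integers in the range but not all.

Answer: Sometimes true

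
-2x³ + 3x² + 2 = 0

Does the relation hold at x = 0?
x = 0: LHS = -2·0³ + 3·0² + 2 = 2; 2 = 0 — FAILS

The relation fails at x = 0, so x = 0 is a counterexample.

Answer: No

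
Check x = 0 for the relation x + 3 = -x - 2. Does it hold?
x = 0: LHS = 0 + 3 = 3, RHS = -0 - 2 = -2; 3 = -2 — FAILS

The relation fails at x = 0, so x = 0 is a counterexample.

Answer: No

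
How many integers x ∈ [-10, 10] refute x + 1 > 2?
Counterexamples in [-10, 10]: {-10, -9, -8, -7, -6, -5, -4, -3, -2, -1, 0, 1}.

Counting them gives 12 values.

Answer: 12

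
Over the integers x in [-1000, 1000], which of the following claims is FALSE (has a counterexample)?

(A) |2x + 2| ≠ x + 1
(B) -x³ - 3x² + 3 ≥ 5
(A) x = -1: LHS = |2·(-1) + 2| = |0| = 0, RHS = (-1) + 1 = 0; 0 ≠ 0 — FAILS
(B) x = 0: LHS = -0³ - 3·0² + 3 = 3; 3 ≥ 5 — FAILS

Answer: Both A and B are false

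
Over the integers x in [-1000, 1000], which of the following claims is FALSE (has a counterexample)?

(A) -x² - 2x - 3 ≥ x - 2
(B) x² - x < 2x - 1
(A) x = 0: LHS = -0² - 2·0 - 3 = -3, RHS = 0 - 2 = -2; -3 ≥ -2 — FAILS
(B) x = 0: LHS = 0² - 0 = 0, RHS = 2·0 - 1 = -1; 0 < -1 — FAILS

Answer: Both A and B are false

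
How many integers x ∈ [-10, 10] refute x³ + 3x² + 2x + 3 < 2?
Counterexamples in [-10, 10]: {-2, -1, 0, 1, 2, 3, 4, 5, 6, 7, 8, 9, 10}.

Counting them gives 13 values.

Answer: 13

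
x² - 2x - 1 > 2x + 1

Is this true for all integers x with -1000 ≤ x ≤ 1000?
The claim fails at x = 0:
x = 0: LHS = 0² - 2·0 - 1 = -1, RHS = 2·0 + 1 = 1; -1 > 1 — FAILS

Because a single integer refutes it, the statement is false.

Answer: False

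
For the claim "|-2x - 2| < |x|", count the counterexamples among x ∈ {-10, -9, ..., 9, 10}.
Counterexamples in [-10, 10]: {-10, -9, -8, -7, -6, -5, -4, -3, -2, 0, 1, 2, 3, 4, 5, 6, 7, 8, 9, 10}.

Counting them gives 20 values.

Answer: 20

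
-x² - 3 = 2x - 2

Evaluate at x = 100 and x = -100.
x = 100: LHS = -100² - 3 = -10003, RHS = 2·100 - 2 = 198; -10003 = 198 — FAILS
x = -100: LHS = -(-100)² - 3 = -10003, RHS = 2·(-100) - 2 = -202; -10003 = -202 — FAILS

Answer: No, fails for both x = 100 and x = -100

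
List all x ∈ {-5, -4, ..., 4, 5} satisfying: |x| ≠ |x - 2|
Holds for: {-5, -4, -3, -2, -1, 0, 2, 3, 4, 5}
Fails for: {1}

Answer: {-5, -4, -3, -2, -1, 0, 2, 3, 4, 5}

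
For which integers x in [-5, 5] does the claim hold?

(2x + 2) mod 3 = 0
Holds for: {-4, -1, 2, 5}
Fails for: {-5, -3, -2, 0, 1, 3, 4}

Answer: {-4, -1, 2, 5}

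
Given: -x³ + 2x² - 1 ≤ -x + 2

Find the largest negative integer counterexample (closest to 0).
Testing negative integers from -1 downward:
x = -1: LHS = -(-1)³ + 2·(-1)² - 1 = 2, RHS = -(-1) + 2 = 3; 2 ≤ 3 — holds
x = -2: LHS = -(-2)³ + 2·(-2)² - 1 = 15, RHS = -(-2) + 2 = 4; 15 ≤ 4 — FAILS  ← closest negative counterexample to 0

Answer: x = -2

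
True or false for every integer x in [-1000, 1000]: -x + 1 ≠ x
Track d = LHS − RHS over the integers in [-1000, 1000]. Equality would need d = 0, but d changes sign only between consecutive integers, jumping over 0:
x = 0: LHS = -0 + 1 = 1; 1 ≠ 0 — holds  (d = 1)
x = 1: LHS = -1 + 1 = 0; 0 ≠ 1 — holds  (d = -1)
Away from these crossings d keeps a constant sign, and checking every integer in [-1000, 1000] confirms d ≠ 0 throughout. Hence the two sides are never equal, so the relation holds for every integer in [-1000, 1000].

No counterexample exists.

Answer: True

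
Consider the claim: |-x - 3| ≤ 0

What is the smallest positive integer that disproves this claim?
Testing positive integers:
x = 1: LHS = |-1 - 3| = |-4| = 4; 4 ≤ 0 — FAILS  ← smallest positive counterexample

Answer: x = 1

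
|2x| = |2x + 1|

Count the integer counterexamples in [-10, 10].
Counterexamples in [-10, 10]: {-10, -9, -8, -7, -6, -5, -4, -3, -2, -1, 0, 1, 2, 3, 4, 5, 6, 7, 8, 9, 10}.

Counting them gives 21 values.

Answer: 21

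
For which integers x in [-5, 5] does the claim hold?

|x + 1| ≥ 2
Holds for: {-5, -4, -3, 1, 2, 3, 4, 5}
Fails for: {-2, -1, 0}

Answer: {-5, -4, -3, 1, 2, 3, 4, 5}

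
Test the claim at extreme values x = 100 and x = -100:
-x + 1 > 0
x = 100: LHS = -100 + 1 = -99; -99 > 0 — FAILS
x = -100: LHS = -(-100) + 1 = 101; 101 > 0 — holds

Answer: Partially: fails for x = 100, holds for x = -100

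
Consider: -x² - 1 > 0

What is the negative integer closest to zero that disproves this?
Testing negative integers from -1 downward:
x = -1: LHS = -(-1)² - 1 = -2; -2 > 0 — FAILS  ← closest negative counterexample to 0

Answer: x = -1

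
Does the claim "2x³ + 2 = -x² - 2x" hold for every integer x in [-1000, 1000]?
The claim fails at x = 0:
x = 0: LHS = 2·0³ + 2 = 2, RHS = -0² - 2·0 = 0; 2 = 0 — FAILS

Because a single integer refutes it, the statement is false.

Answer: False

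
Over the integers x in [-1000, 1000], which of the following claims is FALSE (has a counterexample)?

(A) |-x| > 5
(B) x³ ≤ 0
(A) x = 0: LHS = |-0| = |0| = 0; 0 > 5 — FAILS
(B) x = 1: LHS = 1³ = 1; 1 ≤ 0 — FAILS

Answer: Both A and B are false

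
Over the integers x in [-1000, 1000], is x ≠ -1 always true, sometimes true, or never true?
Holds at x = 0: 0 ≠ -1 — holds
Fails at x = -1: -1 ≠ -1 — FAILS
It is satisfied by some integers in the range but not all.

Answer: Sometimes true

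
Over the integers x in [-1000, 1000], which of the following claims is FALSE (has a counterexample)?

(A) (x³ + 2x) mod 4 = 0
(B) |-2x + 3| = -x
(A) x = 1: LHS = (1³ + 2·1) mod 4 = 3 mod 4 = 3; 3 = 0 — FAILS
(B) x = 0: LHS = |-2·0 + 3| = |3| = 3, RHS = -0 = 0; 3 = 0 — FAILS

Answer: Both A and B are false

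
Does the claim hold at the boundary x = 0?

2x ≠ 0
x = 0: LHS = 2·0 = 0; 0 ≠ 0 — FAILS

The relation fails at x = 0, so x = 0 is a counterexample.

Answer: No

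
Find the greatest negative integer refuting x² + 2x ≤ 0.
Testing negative integers from -1 downward:
x = -1: LHS = (-1)² + 2·(-1) = -1; -1 ≤ 0 — holds
x = -2: LHS = (-2)² + 2·(-2) = 0; 0 ≤ 0 — holds
x = -3: LHS = (-3)² + 2·(-3) = 3; 3 ≤ 0 — FAILS  ← closest negative counterexample to 0

Answer: x = -3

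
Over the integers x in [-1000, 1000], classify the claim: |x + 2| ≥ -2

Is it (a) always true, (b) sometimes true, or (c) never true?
An absolute value is never negative, so the left side is ≥ 0 for every x, while the right side is -2. Tightest case in [-1000, 1000] is x = -2:
x = -2: LHS = |(-2) + 2| = |0| = 0; 0 ≥ -2 — holds
Hence LHS − RHS is never negative, i.e. LHS ≥ RHS throughout, so the relation holds for every integer in [-1000, 1000].

No counterexample exists.

Answer: Always true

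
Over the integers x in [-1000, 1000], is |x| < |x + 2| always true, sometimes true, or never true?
Holds at x = 0: LHS = |0| = 0, RHS = |0 + 2| = |2| = 2; 0 < 2 — holds
Fails at x = -1: LHS = |-1| = 1, RHS = |(-1) + 2| = |1| = 1; 1 < 1 — FAILS
It is satisfied by some integers in the range but not all.

Answer: Sometimes true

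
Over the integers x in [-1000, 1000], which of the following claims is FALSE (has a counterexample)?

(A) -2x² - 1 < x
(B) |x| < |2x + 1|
(A) Over all integers in [-1000, 1000], LHS − RHS is largest at x = 0, where it equals -1:
x = 0: LHS = -2·0² - 1 = -1; -1 < 0 — holds
At the ends of the range:
x = -1000: LHS = -2·(-1000)² - 1 = -2000001; -2000001 < -1000 — holds
x = 1000: LHS = -2·1000² - 1 = -2000001; -2000001 < 1000 — holds
Hence LHS − RHS is never zero or positive, i.e. LHS < RHS throughout, so the relation holds for every integer in [-1000, 1000].

(B) x = -1: LHS = |-1| = 1, RHS = |2·(-1) + 1| = |-1| = 1; 1 < 1 — FAILS

Only (B) has a counterexample.

Answer: B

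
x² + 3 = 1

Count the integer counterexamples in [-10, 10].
Counterexamples in [-10, 10]: {-10, -9, -8, -7, -6, -5, -4, -3, -2, -1, 0, 1, 2, 3, 4, 5, 6, 7, 8, 9, 10}.

Counting them gives 21 values.

Answer: 21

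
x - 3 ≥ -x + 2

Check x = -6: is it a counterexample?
Substitute x = -6 into the relation:
x = -6: LHS = (-6) - 3 = -9, RHS = -(-6) + 2 = 8; -9 ≥ 8 — FAILS

Since the claim fails at x = -6, this value is a counterexample.

Answer: Yes, x = -6 is a counterexample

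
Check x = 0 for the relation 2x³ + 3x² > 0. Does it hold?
x = 0: LHS = 2·0³ + 3·0² = 0; 0 > 0 — FAILS

The relation fails at x = 0, so x = 0 is a counterexample.

Answer: No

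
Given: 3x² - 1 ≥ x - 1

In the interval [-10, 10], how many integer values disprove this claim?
Over all integers in [-10, 10], LHS − RHS is smallest at x = 0, where it equals 0:
x = 0: LHS = 3·0² - 1 = -1, RHS = 0 - 1 = -1; -1 ≥ -1 — holds
At the ends of the range:
x = -10: LHS = 3·(-10)² - 1 = 299, RHS = (-10) - 1 = -11; 299 ≥ -11 — holds
x = 10: LHS = 3·10² - 1 = 299, RHS = 10 - 1 = 9; 299 ≥ 9 — holds
Hence LHS − RHS is never negative, i.e. LHS ≥ RHS throughout, so the relation holds for every integer in [-10, 10].

No counterexample appears in that range.

Answer: 0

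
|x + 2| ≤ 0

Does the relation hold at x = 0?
x = 0: LHS = |0 + 2| = |2| = 2; 2 ≤ 0 — FAILS

The relation fails at x = 0, so x = 0 is a counterexample.

Answer: No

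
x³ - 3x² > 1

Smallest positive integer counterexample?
Testing positive integers:
x = 1: LHS = 1³ - 3·1² = -2; -2 > 1 — FAILS  ← smallest positive counterexample

Answer: x = 1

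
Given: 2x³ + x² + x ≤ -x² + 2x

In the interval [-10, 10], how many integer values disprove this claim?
Counterexamples in [-10, 10]: {-1, 1, 2, 3, 4, 5, 6, 7, 8, 9, 10}.

Counting them gives 11 values.

Answer: 11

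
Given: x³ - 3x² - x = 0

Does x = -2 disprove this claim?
Substitute x = -2 into the relation:
x = -2: LHS = (-2)³ - 3·(-2)² - (-2) = -18; -18 = 0 — FAILS

Since the claim fails at x = -2, this value is a counterexample.

Answer: Yes, x = -2 is a counterexample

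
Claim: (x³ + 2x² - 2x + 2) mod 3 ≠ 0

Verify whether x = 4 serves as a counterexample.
Substitute x = 4 into the relation:
x = 4: LHS = (4³ + 2·4² - 2·4 + 2) mod 3 = 90 mod 3 = 0; 0 ≠ 0 — FAILS

Since the claim fails at x = 4, this value is a counterexample.

Answer: Yes, x = 4 is a counterexample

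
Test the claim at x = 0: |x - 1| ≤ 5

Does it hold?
x = 0: LHS = |0 - 1| = |-1| = 1; 1 ≤ 5 — holds

The relation is satisfied at x = 0.

Answer: Yes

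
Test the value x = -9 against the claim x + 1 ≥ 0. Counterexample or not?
Substitute x = -9 into the relation:
x = -9: LHS = (-9) + 1 = -8; -8 ≥ 0 — FAILS

Since the claim fails at x = -9, this value is a counterexample.

Answer: Yes, x = -9 is a counterexample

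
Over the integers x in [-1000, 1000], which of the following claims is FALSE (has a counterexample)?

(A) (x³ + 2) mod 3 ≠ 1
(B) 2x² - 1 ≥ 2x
(A) x = -1: LHS = ((-1)³ + 2) mod 3 = 1 mod 3 = 1; 1 ≠ 1 — FAILS
(B) x = 0: LHS = 2·0² - 1 = -1, RHS = 2·0 = 0; -1 ≥ 0 — FAILS

Answer: Both A and B are false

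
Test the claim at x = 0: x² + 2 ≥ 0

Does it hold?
x = 0: LHS = 0² + 2 = 2; 2 ≥ 0 — holds

The relation is satisfied at x = 0.

Answer: Yes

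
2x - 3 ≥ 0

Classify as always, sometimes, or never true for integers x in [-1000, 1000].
Holds at x = 2: LHS = 2·2 - 3 = 1; 1 ≥ 0 — holds
Fails at x = 0: LHS = 2·0 - 3 = -3; -3 ≥ 0 — FAILS
It is satisfied by some integers in the range but not all.

Answer: Sometimes true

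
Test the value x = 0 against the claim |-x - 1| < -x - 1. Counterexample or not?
Substitute x = 0 into the relation:
x = 0: LHS = |-0 - 1| = |-1| = 1, RHS = -0 - 1 = -1; 1 < -1 — FAILS

Since the claim fails at x = 0, this value is a counterexample.

Answer: Yes, x = 0 is a counterexample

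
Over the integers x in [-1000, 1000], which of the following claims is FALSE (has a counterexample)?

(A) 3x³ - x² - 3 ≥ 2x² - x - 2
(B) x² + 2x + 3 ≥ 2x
(A) x = 0: LHS = 3·0³ - 0² - 3 = -3, RHS = 2·0² - 0 - 2 = -2; -3 ≥ -2 — FAILS

(B) Over all integers in [-1000, 1000], LHS − RHS is smallest at x = 0, where it equals 3:
x = 0: LHS = 0² + 2·0 + 3 = 3, RHS = 2·0 = 0; 3 ≥ 0 — holds
At the ends of the range:
x = -1000: LHS = (-1000)² + 2·(-1000) + 3 = 998003, RHS = 2·(-1000) = -2000; 998003 ≥ -2000 — holds
x = 1000: LHS = 1000² + 2·1000 + 3 = 1002003, RHS = 2·1000 = 2000; 1002003 ≥ 2000 — holds
Hence LHS − RHS is never negative, i.e. LHS ≥ RHS throughout, so the relation holds for every integer in [-1000, 1000].

Only (A) has a counterexample.

Answer: A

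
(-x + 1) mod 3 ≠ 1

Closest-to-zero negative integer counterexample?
Testing negative integers from -1 downward:
x = -1: LHS = (-(-1) + 1) mod 3 = 2 mod 3 = 2; 2 ≠ 1 — holds
x = -2: LHS = (-(-2) + 1) mod 3 = 3 mod 3 = 0; 0 ≠ 1 — holds
x = -3: LHS = (-(-3) + 1) mod 3 = 4 mod 3 = 1; 1 ≠ 1 — FAILS  ← closest negative counterexample to 0

Answer: x = -3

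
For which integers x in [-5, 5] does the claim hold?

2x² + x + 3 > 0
Over all integers in [-5, 5], LHS − RHS is smallest at x = 0, where it equals 3:
x = 0: LHS = 2·0² + 0 + 3 = 3; 3 > 0 — holds
At the ends of the range:
x = -5: LHS = 2·(-5)² + (-5) + 3 = 48; 48 > 0 — holds
x = 5: LHS = 2·5² + 5 + 3 = 58; 58 > 0 — holds
Hence LHS − RHS is never zero or negative, i.e. LHS > RHS throughout, so the relation holds for every integer in [-5, 5].

Answer: All integers in [-5, 5]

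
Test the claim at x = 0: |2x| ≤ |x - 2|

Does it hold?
x = 0: LHS = |2·0| = |0| = 0, RHS = |0 - 2| = |-2| = 2; 0 ≤ 2 — holds

The relation is satisfied at x = 0.

Answer: Yes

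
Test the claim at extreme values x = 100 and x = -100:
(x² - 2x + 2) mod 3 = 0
x = 100: LHS = (100² - 2·100 + 2) mod 3 = 9802 mod 3 = 1; 1 = 0 — FAILS
x = -100: LHS = ((-100)² - 2·(-100) + 2) mod 3 = 10202 mod 3 = 2; 2 = 0 — FAILS

Answer: No, fails for both x = 100 and x = -100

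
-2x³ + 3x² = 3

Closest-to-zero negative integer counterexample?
Testing negative integers from -1 downward:
x = -1: LHS = -2·(-1)³ + 3·(-1)² = 5; 5 = 3 — FAILS  ← closest negative counterexample to 0

Answer: x = -1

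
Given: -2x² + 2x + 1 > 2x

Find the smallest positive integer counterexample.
Testing positive integers:
x = 1: LHS = -2·1² + 2·1 + 1 = 1, RHS = 2·1 = 2; 1 > 2 — FAILS  ← smallest positive counterexample

Answer: x = 1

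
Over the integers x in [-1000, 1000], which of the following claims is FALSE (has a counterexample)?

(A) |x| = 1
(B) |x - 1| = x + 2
(A) x = 0: LHS = |0| = 0; 0 = 1 — FAILS
(B) x = 0: LHS = |0 - 1| = |-1| = 1, RHS = 0 + 2 = 2; 1 = 2 — FAILS

Answer: Both A and B are false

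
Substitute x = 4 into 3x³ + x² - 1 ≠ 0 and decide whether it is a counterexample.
Substitute x = 4 into the relation:
x = 4: LHS = 3·4³ + 4² - 1 = 207; 207 ≠ 0 — holds

The relation holds at x = 4, so it is not a counterexample.

Answer: No, x = 4 is not a counterexample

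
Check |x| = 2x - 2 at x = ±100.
x = 100: LHS = |100| = 100, RHS = 2·100 - 2 = 198; 100 = 198 — FAILS
x = -100: LHS = |-100| = 100, RHS = 2·(-100) - 2 = -202; 100 = -202 — FAILS

Answer: No, fails for both x = 100 and x = -100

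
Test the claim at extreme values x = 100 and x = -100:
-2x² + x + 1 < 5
x = 100: LHS = -2·100² + 100 + 1 = -19899; -19899 < 5 — holds
x = -100: LHS = -2·(-100)² + (-100) + 1 = -20099; -20099 < 5 — holds

Answer: Yes, holds for both x = 100 and x = -100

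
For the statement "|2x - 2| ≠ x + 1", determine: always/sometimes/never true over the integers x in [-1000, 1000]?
Holds at x = 0: LHS = |2·0 - 2| = |-2| = 2, RHS = 0 + 1 = 1; 2 ≠ 1 — holds
Fails at x = 3: LHS = |2·3 - 2| = |4| = 4, RHS = 3 + 1 = 4; 4 ≠ 4 — FAILS
It is satisfied by some integers in the range but not all.

Answer: Sometimes true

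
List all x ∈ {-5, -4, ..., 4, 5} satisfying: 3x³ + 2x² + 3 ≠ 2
Holds for: {-5, -4, -3, -2, 0, 1, 2, 3, 4, 5}
Fails for: {-1}

Answer: {-5, -4, -3, -2, 0, 1, 2, 3, 4, 5}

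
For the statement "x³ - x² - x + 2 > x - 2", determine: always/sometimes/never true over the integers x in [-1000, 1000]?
Holds at x = 0: LHS = 0³ - 0² - 0 + 2 = 2, RHS = 0 - 2 = -2; 2 > -2 — holds
Fails at x = -2: LHS = (-2)³ - (-2)² - (-2) + 2 = -8, RHS = (-2) - 2 = -4; -8 > -4 — FAILS
It is satisfied by some integers in the range but not all.

Answer: Sometimes true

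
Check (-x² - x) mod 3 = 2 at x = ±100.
x = 100: LHS = (-100² - 100) mod 3 = (-10100) mod 3 = 1; 1 = 2 — FAILS
x = -100: LHS = (-(-100)² - (-100)) mod 3 = (-9900) mod 3 = 0; 0 = 2 — FAILS

Answer: No, fails for both x = 100 and x = -100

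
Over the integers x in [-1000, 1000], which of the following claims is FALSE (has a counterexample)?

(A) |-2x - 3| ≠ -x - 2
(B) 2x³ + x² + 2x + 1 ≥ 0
(A) Over all integers in [-1000, 1000], LHS − RHS is always positive; it is smallest at x = -2, where it equals 1:
x = -2: LHS = |-2·(-2) - 3| = |1| = 1, RHS = -(-2) - 2 = 0; 1 ≠ 0 — holds
At the ends of the range:
x = -1000: LHS = |-2·(-1000) - 3| = |1997| = 1997, RHS = -(-1000) - 2 = 998; 1997 ≠ 998 — holds
x = 1000: LHS = |-2·1000 - 3| = |-2003| = 2003, RHS = -1000 - 2 = -1002; 2003 ≠ -1002 — holds
Hence LHS − RHS is never 0, i.e. the two sides are never equal, so the relation holds for every integer in [-1000, 1000].

(B) x = -1: LHS = 2·(-1)³ + (-1)² + 2·(-1) + 1 = -2; -2 ≥ 0 — FAILS

Only (B) has a counterexample.

Answer: B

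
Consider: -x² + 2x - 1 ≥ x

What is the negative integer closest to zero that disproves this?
Testing negative integers from -1 downward:
x = -1: LHS = -(-1)² + 2·(-1) - 1 = -4; -4 ≥ -1 — FAILS  ← closest negative counterexample to 0

Answer: x = -1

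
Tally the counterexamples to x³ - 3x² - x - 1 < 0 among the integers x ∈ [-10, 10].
Counterexamples in [-10, 10]: {4, 5, 6, 7, 8, 9, 10}.

Counting them gives 7 values.

Answer: 7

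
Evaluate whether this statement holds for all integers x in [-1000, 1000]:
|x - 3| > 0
The claim fails at x = 3:
x = 3: LHS = |3 - 3| = |0| = 0; 0 > 0 — FAILS

Because a single integer refutes it, the statement is false.

Answer: False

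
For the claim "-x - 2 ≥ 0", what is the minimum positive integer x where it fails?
Testing positive integers:
x = 1: LHS = -1 - 2 = -3; -3 ≥ 0 — FAILS  ← smallest positive counterexample

Answer: x = 1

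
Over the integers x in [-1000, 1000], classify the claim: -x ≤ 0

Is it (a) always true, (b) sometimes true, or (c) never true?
Holds at x = 0: LHS = -0 = 0; 0 ≤ 0 — holds
Fails at x = -1: LHS = -(-1) = 1; 1 ≤ 0 — FAILS
It is satisfied by some integers in the range but not all.

Answer: Sometimes true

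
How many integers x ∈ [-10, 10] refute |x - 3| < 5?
Counterexamples in [-10, 10]: {-10, -9, -8, -7, -6, -5, -4, -3, -2, 8, 9, 10}.

Counting them gives 12 values.

Answer: 12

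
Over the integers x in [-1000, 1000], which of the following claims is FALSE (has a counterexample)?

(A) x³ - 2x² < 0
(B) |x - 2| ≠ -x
(A) x = 0: LHS = 0³ - 2·0² = 0; 0 < 0 — FAILS

(B) Over all integers in [-1000, 1000], LHS − RHS is always positive; it is smallest at x = 0, where it equals 2:
x = 0: LHS = |0 - 2| = |-2| = 2, RHS = -0 = 0; 2 ≠ 0 — holds
At the ends of the range:
x = -1000: LHS = |(-1000) - 2| = |-1002| = 1002, RHS = -(-1000) = 1000; 1002 ≠ 1000 — holds
x = 1000: LHS = |1000 - 2| = |998| = 998; 998 ≠ -1000 — holds
Hence LHS − RHS is never 0, i.e. the two sides are never equal, so the relation holds for every integer in [-1000, 1000].

Only (A) has a counterexample.

Answer: A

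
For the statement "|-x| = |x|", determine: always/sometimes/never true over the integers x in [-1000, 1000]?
LHS − RHS = 0 at every integer in [-1000, 1000]; the two sides always agree. For instance:
x = -1000: LHS = |-(-1000)| = |1000| = 1000, RHS = |-1000| = 1000; 1000 = 1000 — holds
x = 0: LHS = |-0| = |0| = 0, RHS = |0| = 0; 0 = 0 — holds
x = 1000: LHS = |-1000| = 1000, RHS = |1000| = 1000; 1000 = 1000 — holds
The sides are never unequal, so the relation holds for every integer in [-1000, 1000].

No counterexample exists.

Answer: Always true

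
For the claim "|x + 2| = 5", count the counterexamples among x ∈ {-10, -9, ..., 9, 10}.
Counterexamples in [-10, 10]: {-10, -9, -8, -6, -5, -4, -3, -2, -1, 0, 1, 2, 4, 5, 6, 7, 8, 9, 10}.

Counting them gives 19 values.

Answer: 19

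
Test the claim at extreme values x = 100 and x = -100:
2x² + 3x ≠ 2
x = 100: LHS = 2·100² + 3·100 = 20300; 20300 ≠ 2 — holds
x = -100: LHS = 2·(-100)² + 3·(-100) = 19700; 19700 ≠ 2 — holds

Answer: Yes, holds for both x = 100 and x = -100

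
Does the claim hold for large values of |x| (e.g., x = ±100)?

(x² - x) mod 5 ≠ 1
x = 100: LHS = (100² - 100) mod 5 = 9900 mod 5 = 0; 0 ≠ 1 — holds
x = -100: LHS = ((-100)² - (-100)) mod 5 = 10100 mod 5 = 0; 0 ≠ 1 — holds

Answer: Yes, holds for both x = 100 and x = -100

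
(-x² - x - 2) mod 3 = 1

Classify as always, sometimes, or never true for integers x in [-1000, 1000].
Holds at x = 0: LHS = (-0² - 0 - 2) mod 3 = (-2) mod 3 = 1; 1 = 1 — holds
Fails at x = 1: LHS = (-1² - 1 - 2) mod 3 = (-4) mod 3 = 2; 2 = 1 — FAILS
It is satisfied by some integers in the range but not all.

Answer: Sometimes true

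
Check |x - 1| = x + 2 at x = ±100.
x = 100: LHS = |100 - 1| = |99| = 99, RHS = 100 + 2 = 102; 99 = 102 — FAILS
x = -100: LHS = |(-100) - 1| = |-101| = 101, RHS = (-100) + 2 = -98; 101 = -98 — FAILS

Answer: No, fails for both x = 100 and x = -100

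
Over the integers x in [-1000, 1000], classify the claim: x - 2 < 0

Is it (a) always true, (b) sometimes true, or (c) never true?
Holds at x = 0: LHS = 0 - 2 = -2; -2 < 0 — holds
Fails at x = 2: LHS = 2 - 2 = 0; 0 < 0 — FAILS
It is satisfied by some integers in the range but not all.

Answer: Sometimes true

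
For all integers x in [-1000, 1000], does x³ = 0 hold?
The claim fails at x = 1:
x = 1: LHS = 1³ = 1; 1 = 0 — FAILS

Because a single integer refutes it, the statement is false.

Answer: False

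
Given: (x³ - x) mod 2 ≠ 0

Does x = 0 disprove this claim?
Substitute x = 0 into the relation:
x = 0: LHS = (0³ - 0) mod 2 = 0 mod 2 = 0; 0 ≠ 0 — FAILS

Since the claim fails at x = 0, this value is a counterexample.

Answer: Yes, x = 0 is a counterexample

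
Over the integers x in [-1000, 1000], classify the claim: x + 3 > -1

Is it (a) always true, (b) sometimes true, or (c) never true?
Holds at x = 0: LHS = 0 + 3 = 3; 3 > -1 — holds
Fails at x = -4: LHS = (-4) + 3 = -1; -1 > -1 — FAILS
It is satisfied by some integers in the range but not all.

Answer: Sometimes true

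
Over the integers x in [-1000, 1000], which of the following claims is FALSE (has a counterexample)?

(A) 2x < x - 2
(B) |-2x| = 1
(A) x = 0: LHS = 2·0 = 0, RHS = 0 - 2 = -2; 0 < -2 — FAILS
(B) x = 0: LHS = |-2·0| = |0| = 0; 0 = 1 — FAILS

Answer: Both A and B are false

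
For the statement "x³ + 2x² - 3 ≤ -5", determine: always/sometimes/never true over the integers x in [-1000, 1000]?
Holds at x = -3: LHS = (-3)³ + 2·(-3)² - 3 = -12; -12 ≤ -5 — holds
Fails at x = 0: LHS = 0³ + 2·0² - 3 = -3; -3 ≤ -5 — FAILS
It is satisfied by some integers in the range but not all.

Answer: Sometimes true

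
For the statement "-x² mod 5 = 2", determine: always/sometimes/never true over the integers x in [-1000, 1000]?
For a polynomial with integer coefficients, its value mod 5 depends only on x mod 5, so it suffices to check one representative of each residue class, x = 0, 1, 2, 3, 4:
x = 0: LHS = (-0²) mod 5 = 0 mod 5 = 0; 0 = 2 — FAILS
x = 1: LHS = (-1²) mod 5 = (-1) mod 5 = 4; 4 = 2 — FAILS
x = 2: LHS = (-2²) mod 5 = (-4) mod 5 = 1; 1 = 2 — FAILS
x = 3: LHS = (-3²) mod 5 = (-9) mod 5 = 1; 1 = 2 — FAILS
x = 4: LHS = (-4²) mod 5 = (-16) mod 5 = 4; 4 = 2 — FAILS
The relation fails in every residue class, so the claimed relation (=) fails for every integer in [-1000, 1000].

No integer in the range satisfies it.

Answer: Never true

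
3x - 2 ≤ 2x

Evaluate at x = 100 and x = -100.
x = 100: LHS = 3·100 - 2 = 298, RHS = 2·100 = 200; 298 ≤ 200 — FAILS
x = -100: LHS = 3·(-100) - 2 = -302, RHS = 2·(-100) = -200; -302 ≤ -200 — holds

Answer: Partially: fails for x = 100, holds for x = -100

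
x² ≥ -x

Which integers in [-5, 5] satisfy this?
Over all integers in [-5, 5], LHS − RHS is smallest at x = 0, where it equals 0:
x = 0: LHS = 0² = 0, RHS = -0 = 0; 0 ≥ 0 — holds
At the ends of the range:
x = -5: LHS = (-5)² = 25, RHS = -(-5) = 5; 25 ≥ 5 — holds
x = 5: LHS = 5² = 25; 25 ≥ -5 — holds
Hence LHS − RHS is never negative, i.e. LHS ≥ RHS throughout, so the relation holds for every integer in [-5, 5].

Answer: All integers in [-5, 5]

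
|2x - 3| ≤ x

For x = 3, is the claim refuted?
Substitute x = 3 into the relation:
x = 3: LHS = |2·3 - 3| = |3| = 3; 3 ≤ 3 — holds

The claim holds here, so x = 3 is not a counterexample. (A counterexample exists elsewhere, e.g. x = 0.)

Answer: No, x = 3 is not a counterexample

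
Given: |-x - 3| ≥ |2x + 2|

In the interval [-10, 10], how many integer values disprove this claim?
Counterexamples in [-10, 10]: {-10, -9, -8, -7, -6, -5, -4, -3, -2, 2, 3, 4, 5, 6, 7, 8, 9, 10}.

Counting them gives 18 values.

Answer: 18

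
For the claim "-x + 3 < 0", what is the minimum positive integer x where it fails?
Testing positive integers:
x = 1: LHS = -1 + 3 = 2; 2 < 0 — FAILS  ← smallest positive counterexample

Answer: x = 1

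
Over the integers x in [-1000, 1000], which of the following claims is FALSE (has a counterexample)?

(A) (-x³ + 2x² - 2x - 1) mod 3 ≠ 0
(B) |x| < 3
(A) For a polynomial with integer coefficients, its value mod 3 depends only on x mod 3, so it suffices to check one representative of each residue class, x = 0, 1, 2:
x = 0: LHS = (-0³ + 2·0² - 2·0 - 1) mod 3 = (-1) mod 3 = 2; 2 ≠ 0 — holds
x = 1: LHS = (-1³ + 2·1² - 2·1 - 1) mod 3 = (-2) mod 3 = 1; 1 ≠ 0 — holds
x = 2: LHS = (-2³ + 2·2² - 2·2 - 1) mod 3 = (-5) mod 3 = 1; 1 ≠ 0 — holds
The relation holds in every residue class, so the relation holds for every integer in [-1000, 1000].

(B) x = 3: LHS = |3| = 3; 3 < 3 — FAILS

Only (B) has a counterexample.

Answer: B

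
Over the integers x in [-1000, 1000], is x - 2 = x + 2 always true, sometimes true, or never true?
Over all integers in [-1000, 1000], LHS − RHS is always negative; it is closest to 0 at x = 0, where it equals -4:
x = 0: LHS = 0 - 2 = -2, RHS = 0 + 2 = 2; -2 = 2 — FAILS
At the ends of the range:
x = -1000: LHS = (-1000) - 2 = -1002, RHS = (-1000) + 2 = -998; -1002 = -998 — FAILS
x = 1000: LHS = 1000 - 2 = 998, RHS = 1000 + 2 = 1002; 998 = 1002 — FAILS
Hence LHS − RHS is never 0, i.e. the two sides are never equal, so the claimed relation (=) fails for every integer in [-1000, 1000].

No integer in the range satisfies it.

Answer: Never true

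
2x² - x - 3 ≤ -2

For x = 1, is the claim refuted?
Substitute x = 1 into the relation:
x = 1: LHS = 2·1² - 1 - 3 = -2; -2 ≤ -2 — holds

The claim holds here, so x = 1 is not a counterexample. (A counterexample exists elsewhere, e.g. x = -1.)

Answer: No, x = 1 is not a counterexample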